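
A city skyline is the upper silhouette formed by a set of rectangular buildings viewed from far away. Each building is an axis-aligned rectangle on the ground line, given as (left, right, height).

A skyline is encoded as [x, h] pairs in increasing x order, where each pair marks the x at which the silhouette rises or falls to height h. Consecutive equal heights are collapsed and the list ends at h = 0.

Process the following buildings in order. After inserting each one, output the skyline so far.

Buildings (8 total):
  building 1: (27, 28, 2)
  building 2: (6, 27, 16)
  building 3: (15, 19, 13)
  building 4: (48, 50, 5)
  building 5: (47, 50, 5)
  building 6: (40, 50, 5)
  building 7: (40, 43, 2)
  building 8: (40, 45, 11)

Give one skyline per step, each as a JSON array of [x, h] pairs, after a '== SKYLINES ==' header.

== SKYLINES ==
[[27,2],[28,0]]
[[6,16],[27,2],[28,0]]
[[6,16],[27,2],[28,0]]
[[6,16],[27,2],[28,0],[48,5],[50,0]]
[[6,16],[27,2],[28,0],[47,5],[50,0]]
[[6,16],[27,2],[28,0],[40,5],[50,0]]
[[6,16],[27,2],[28,0],[40,5],[50,0]]
[[6,16],[27,2],[28,0],[40,11],[45,5],[50,0]]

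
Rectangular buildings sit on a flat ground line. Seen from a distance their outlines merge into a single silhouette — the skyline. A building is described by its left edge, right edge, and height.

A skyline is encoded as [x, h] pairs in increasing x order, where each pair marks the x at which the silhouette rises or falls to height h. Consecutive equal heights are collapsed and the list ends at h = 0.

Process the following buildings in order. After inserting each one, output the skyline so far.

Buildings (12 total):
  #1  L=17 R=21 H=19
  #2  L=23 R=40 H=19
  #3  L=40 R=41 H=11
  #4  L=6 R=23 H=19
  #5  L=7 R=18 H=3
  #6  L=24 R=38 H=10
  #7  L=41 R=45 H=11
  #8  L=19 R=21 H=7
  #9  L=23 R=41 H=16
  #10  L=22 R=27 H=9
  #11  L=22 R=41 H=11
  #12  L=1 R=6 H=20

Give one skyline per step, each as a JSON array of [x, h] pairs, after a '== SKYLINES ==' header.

== SKYLINES ==
[[17,19],[21,0]]
[[17,19],[21,0],[23,19],[40,0]]
[[17,19],[21,0],[23,19],[40,11],[41,0]]
[[6,19],[40,11],[41,0]]
[[6,19],[40,11],[41,0]]
[[6,19],[40,11],[41,0]]
[[6,19],[40,11],[45,0]]
[[6,19],[40,11],[45,0]]
[[6,19],[40,16],[41,11],[45,0]]
[[6,19],[40,16],[41,11],[45,0]]
[[6,19],[40,16],[41,11],[45,0]]
[[1,20],[6,19],[40,16],[41,11],[45,0]]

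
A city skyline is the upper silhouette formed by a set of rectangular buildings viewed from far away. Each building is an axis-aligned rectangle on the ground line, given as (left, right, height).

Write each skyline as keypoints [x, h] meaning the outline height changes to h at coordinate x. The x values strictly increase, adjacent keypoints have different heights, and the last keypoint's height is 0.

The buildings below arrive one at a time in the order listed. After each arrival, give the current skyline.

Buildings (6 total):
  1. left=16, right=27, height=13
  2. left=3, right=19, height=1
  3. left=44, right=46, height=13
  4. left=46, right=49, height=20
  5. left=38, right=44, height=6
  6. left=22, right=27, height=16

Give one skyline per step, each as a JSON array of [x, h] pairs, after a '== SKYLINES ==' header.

== SKYLINES ==
[[16,13],[27,0]]
[[3,1],[16,13],[27,0]]
[[3,1],[16,13],[27,0],[44,13],[46,0]]
[[3,1],[16,13],[27,0],[44,13],[46,20],[49,0]]
[[3,1],[16,13],[27,0],[38,6],[44,13],[46,20],[49,0]]
[[3,1],[16,13],[22,16],[27,0],[38,6],[44,13],[46,20],[49,0]]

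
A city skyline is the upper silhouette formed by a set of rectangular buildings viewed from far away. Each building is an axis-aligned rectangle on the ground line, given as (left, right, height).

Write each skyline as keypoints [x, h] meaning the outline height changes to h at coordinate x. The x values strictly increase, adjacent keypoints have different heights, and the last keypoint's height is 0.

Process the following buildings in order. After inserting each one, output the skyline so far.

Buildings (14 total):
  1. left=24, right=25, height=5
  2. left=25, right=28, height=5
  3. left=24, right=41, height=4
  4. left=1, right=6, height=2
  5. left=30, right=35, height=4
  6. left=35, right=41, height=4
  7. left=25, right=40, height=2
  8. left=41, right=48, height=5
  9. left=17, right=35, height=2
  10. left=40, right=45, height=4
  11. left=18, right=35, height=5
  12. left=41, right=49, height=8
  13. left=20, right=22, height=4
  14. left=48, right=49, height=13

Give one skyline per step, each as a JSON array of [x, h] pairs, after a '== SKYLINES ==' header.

== SKYLINES ==
[[24,5],[25,0]]
[[24,5],[28,0]]
[[24,5],[28,4],[41,0]]
[[1,2],[6,0],[24,5],[28,4],[41,0]]
[[1,2],[6,0],[24,5],[28,4],[41,0]]
[[1,2],[6,0],[24,5],[28,4],[41,0]]
[[1,2],[6,0],[24,5],[28,4],[41,0]]
[[1,2],[6,0],[24,5],[28,4],[41,5],[48,0]]
[[1,2],[6,0],[17,2],[24,5],[28,4],[41,5],[48,0]]
[[1,2],[6,0],[17,2],[24,5],[28,4],[41,5],[48,0]]
[[1,2],[6,0],[17,2],[18,5],[35,4],[41,5],[48,0]]
[[1,2],[6,0],[17,2],[18,5],[35,4],[41,8],[49,0]]
[[1,2],[6,0],[17,2],[18,5],[35,4],[41,8],[49,0]]
[[1,2],[6,0],[17,2],[18,5],[35,4],[41,8],[48,13],[49,0]]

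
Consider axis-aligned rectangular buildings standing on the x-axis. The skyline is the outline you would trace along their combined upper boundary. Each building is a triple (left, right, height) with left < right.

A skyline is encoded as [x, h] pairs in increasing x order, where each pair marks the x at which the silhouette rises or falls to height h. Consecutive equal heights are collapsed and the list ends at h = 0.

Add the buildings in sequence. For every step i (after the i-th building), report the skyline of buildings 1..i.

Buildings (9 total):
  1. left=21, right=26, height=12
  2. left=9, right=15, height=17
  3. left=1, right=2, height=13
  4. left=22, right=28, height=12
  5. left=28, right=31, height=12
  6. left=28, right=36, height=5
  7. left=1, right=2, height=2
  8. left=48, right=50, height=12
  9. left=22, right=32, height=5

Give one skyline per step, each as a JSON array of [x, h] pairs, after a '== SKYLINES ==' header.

== SKYLINES ==
[[21,12],[26,0]]
[[9,17],[15,0],[21,12],[26,0]]
[[1,13],[2,0],[9,17],[15,0],[21,12],[26,0]]
[[1,13],[2,0],[9,17],[15,0],[21,12],[28,0]]
[[1,13],[2,0],[9,17],[15,0],[21,12],[31,0]]
[[1,13],[2,0],[9,17],[15,0],[21,12],[31,5],[36,0]]
[[1,13],[2,0],[9,17],[15,0],[21,12],[31,5],[36,0]]
[[1,13],[2,0],[9,17],[15,0],[21,12],[31,5],[36,0],[48,12],[50,0]]
[[1,13],[2,0],[9,17],[15,0],[21,12],[31,5],[36,0],[48,12],[50,0]]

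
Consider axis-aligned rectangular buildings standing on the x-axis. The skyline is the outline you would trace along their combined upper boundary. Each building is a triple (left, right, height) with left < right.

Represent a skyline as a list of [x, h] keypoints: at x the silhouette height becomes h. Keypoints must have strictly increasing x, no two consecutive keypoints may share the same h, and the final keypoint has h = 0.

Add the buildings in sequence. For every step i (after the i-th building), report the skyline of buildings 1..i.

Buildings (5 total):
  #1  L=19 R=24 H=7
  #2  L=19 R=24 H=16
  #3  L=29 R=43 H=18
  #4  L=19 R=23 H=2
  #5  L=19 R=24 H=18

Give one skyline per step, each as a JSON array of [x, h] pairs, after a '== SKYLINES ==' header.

== SKYLINES ==
[[19,7],[24,0]]
[[19,16],[24,0]]
[[19,16],[24,0],[29,18],[43,0]]
[[19,16],[24,0],[29,18],[43,0]]
[[19,18],[24,0],[29,18],[43,0]]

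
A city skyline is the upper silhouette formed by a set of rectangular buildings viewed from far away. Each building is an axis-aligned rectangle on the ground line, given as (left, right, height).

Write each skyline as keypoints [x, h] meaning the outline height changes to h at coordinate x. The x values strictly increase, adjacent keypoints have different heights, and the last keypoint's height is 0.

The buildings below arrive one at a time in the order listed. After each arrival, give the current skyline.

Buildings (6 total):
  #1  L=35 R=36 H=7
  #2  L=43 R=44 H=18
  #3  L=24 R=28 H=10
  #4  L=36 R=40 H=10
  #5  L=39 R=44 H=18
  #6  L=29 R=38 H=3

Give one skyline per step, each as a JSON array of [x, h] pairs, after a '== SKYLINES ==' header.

== SKYLINES ==
[[35,7],[36,0]]
[[35,7],[36,0],[43,18],[44,0]]
[[24,10],[28,0],[35,7],[36,0],[43,18],[44,0]]
[[24,10],[28,0],[35,7],[36,10],[40,0],[43,18],[44,0]]
[[24,10],[28,0],[35,7],[36,10],[39,18],[44,0]]
[[24,10],[28,0],[29,3],[35,7],[36,10],[39,18],[44,0]]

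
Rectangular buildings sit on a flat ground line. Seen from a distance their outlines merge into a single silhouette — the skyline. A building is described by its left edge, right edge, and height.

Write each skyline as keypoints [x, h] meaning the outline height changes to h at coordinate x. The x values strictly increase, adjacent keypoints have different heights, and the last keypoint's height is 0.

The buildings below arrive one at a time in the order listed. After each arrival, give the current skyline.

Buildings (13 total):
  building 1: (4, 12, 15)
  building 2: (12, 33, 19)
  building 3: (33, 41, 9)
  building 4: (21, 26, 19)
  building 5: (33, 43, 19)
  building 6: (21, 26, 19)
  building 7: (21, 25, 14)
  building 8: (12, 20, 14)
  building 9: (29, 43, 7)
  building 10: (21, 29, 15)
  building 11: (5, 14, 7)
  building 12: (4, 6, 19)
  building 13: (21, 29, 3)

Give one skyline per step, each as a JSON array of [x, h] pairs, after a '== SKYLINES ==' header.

== SKYLINES ==
[[4,15],[12,0]]
[[4,15],[12,19],[33,0]]
[[4,15],[12,19],[33,9],[41,0]]
[[4,15],[12,19],[33,9],[41,0]]
[[4,15],[12,19],[43,0]]
[[4,15],[12,19],[43,0]]
[[4,15],[12,19],[43,0]]
[[4,15],[12,19],[43,0]]
[[4,15],[12,19],[43,0]]
[[4,15],[12,19],[43,0]]
[[4,15],[12,19],[43,0]]
[[4,19],[6,15],[12,19],[43,0]]
[[4,19],[6,15],[12,19],[43,0]]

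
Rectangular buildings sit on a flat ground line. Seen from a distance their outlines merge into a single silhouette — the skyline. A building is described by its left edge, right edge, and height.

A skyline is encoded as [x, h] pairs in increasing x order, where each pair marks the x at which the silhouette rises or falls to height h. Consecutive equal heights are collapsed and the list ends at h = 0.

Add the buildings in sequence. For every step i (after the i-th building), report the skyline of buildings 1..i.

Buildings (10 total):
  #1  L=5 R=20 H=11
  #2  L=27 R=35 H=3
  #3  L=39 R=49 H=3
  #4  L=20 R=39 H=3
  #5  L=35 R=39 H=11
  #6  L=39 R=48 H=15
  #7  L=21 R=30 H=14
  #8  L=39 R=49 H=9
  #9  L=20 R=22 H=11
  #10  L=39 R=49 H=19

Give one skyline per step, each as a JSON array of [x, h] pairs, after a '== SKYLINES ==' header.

== SKYLINES ==
[[5,11],[20,0]]
[[5,11],[20,0],[27,3],[35,0]]
[[5,11],[20,0],[27,3],[35,0],[39,3],[49,0]]
[[5,11],[20,3],[49,0]]
[[5,11],[20,3],[35,11],[39,3],[49,0]]
[[5,11],[20,3],[35,11],[39,15],[48,3],[49,0]]
[[5,11],[20,3],[21,14],[30,3],[35,11],[39,15],[48,3],[49,0]]
[[5,11],[20,3],[21,14],[30,3],[35,11],[39,15],[48,9],[49,0]]
[[5,11],[21,14],[30,3],[35,11],[39,15],[48,9],[49,0]]
[[5,11],[21,14],[30,3],[35,11],[39,19],[49,0]]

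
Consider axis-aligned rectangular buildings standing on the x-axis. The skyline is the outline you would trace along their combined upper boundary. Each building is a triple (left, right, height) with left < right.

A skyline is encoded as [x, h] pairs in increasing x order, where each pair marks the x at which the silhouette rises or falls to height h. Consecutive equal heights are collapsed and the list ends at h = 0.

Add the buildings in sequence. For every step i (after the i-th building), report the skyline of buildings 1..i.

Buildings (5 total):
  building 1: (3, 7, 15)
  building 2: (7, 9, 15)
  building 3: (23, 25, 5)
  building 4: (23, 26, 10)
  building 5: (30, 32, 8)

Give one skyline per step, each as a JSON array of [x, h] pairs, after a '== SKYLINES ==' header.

== SKYLINES ==
[[3,15],[7,0]]
[[3,15],[9,0]]
[[3,15],[9,0],[23,5],[25,0]]
[[3,15],[9,0],[23,10],[26,0]]
[[3,15],[9,0],[23,10],[26,0],[30,8],[32,0]]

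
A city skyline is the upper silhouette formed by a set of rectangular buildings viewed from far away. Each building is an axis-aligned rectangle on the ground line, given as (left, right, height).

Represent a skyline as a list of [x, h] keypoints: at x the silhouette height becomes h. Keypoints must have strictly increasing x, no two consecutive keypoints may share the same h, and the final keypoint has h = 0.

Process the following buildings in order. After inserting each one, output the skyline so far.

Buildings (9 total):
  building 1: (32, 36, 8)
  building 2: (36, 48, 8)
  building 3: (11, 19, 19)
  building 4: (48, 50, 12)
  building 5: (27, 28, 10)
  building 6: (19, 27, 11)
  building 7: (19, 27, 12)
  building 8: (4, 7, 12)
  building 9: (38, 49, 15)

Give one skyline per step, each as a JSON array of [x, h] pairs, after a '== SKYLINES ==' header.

== SKYLINES ==
[[32,8],[36,0]]
[[32,8],[48,0]]
[[11,19],[19,0],[32,8],[48,0]]
[[11,19],[19,0],[32,8],[48,12],[50,0]]
[[11,19],[19,0],[27,10],[28,0],[32,8],[48,12],[50,0]]
[[11,19],[19,11],[27,10],[28,0],[32,8],[48,12],[50,0]]
[[11,19],[19,12],[27,10],[28,0],[32,8],[48,12],[50,0]]
[[4,12],[7,0],[11,19],[19,12],[27,10],[28,0],[32,8],[48,12],[50,0]]
[[4,12],[7,0],[11,19],[19,12],[27,10],[28,0],[32,8],[38,15],[49,12],[50,0]]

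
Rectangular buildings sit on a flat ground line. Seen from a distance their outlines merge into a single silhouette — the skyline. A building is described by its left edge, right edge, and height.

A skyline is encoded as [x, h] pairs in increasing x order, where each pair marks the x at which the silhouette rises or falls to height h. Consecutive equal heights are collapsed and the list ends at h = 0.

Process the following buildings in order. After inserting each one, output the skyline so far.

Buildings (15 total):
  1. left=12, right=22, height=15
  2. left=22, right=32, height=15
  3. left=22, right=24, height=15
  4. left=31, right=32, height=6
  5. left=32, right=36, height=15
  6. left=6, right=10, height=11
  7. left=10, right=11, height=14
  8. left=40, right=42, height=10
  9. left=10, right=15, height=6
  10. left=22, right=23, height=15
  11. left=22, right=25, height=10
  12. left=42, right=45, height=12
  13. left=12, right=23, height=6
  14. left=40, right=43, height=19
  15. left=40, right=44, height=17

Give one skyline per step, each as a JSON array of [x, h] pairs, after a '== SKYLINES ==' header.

== SKYLINES ==
[[12,15],[22,0]]
[[12,15],[32,0]]
[[12,15],[32,0]]
[[12,15],[32,0]]
[[12,15],[36,0]]
[[6,11],[10,0],[12,15],[36,0]]
[[6,11],[10,14],[11,0],[12,15],[36,0]]
[[6,11],[10,14],[11,0],[12,15],[36,0],[40,10],[42,0]]
[[6,11],[10,14],[11,6],[12,15],[36,0],[40,10],[42,0]]
[[6,11],[10,14],[11,6],[12,15],[36,0],[40,10],[42,0]]
[[6,11],[10,14],[11,6],[12,15],[36,0],[40,10],[42,0]]
[[6,11],[10,14],[11,6],[12,15],[36,0],[40,10],[42,12],[45,0]]
[[6,11],[10,14],[11,6],[12,15],[36,0],[40,10],[42,12],[45,0]]
[[6,11],[10,14],[11,6],[12,15],[36,0],[40,19],[43,12],[45,0]]
[[6,11],[10,14],[11,6],[12,15],[36,0],[40,19],[43,17],[44,12],[45,0]]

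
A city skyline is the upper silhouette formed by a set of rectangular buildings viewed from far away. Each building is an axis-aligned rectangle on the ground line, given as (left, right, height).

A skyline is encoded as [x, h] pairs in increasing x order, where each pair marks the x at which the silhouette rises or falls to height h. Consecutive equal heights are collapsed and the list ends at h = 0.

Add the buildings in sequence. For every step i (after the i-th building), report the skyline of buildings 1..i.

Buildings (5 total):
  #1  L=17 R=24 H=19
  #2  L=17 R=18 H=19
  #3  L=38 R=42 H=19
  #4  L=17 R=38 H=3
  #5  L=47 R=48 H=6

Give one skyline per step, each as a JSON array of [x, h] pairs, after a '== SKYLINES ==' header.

== SKYLINES ==
[[17,19],[24,0]]
[[17,19],[24,0]]
[[17,19],[24,0],[38,19],[42,0]]
[[17,19],[24,3],[38,19],[42,0]]
[[17,19],[24,3],[38,19],[42,0],[47,6],[48,0]]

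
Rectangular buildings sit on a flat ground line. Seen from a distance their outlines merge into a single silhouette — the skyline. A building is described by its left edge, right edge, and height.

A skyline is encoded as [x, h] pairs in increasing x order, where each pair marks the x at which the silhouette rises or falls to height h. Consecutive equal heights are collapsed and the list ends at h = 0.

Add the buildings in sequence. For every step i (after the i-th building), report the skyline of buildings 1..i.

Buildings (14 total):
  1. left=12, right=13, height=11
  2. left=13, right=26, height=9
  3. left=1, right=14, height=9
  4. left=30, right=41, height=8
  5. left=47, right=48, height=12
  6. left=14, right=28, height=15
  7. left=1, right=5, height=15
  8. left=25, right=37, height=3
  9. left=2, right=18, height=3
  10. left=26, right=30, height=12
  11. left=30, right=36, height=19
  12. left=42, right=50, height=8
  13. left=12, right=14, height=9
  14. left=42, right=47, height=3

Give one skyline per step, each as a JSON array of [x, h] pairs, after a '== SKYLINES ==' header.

== SKYLINES ==
[[12,11],[13,0]]
[[12,11],[13,9],[26,0]]
[[1,9],[12,11],[13,9],[26,0]]
[[1,9],[12,11],[13,9],[26,0],[30,8],[41,0]]
[[1,9],[12,11],[13,9],[26,0],[30,8],[41,0],[47,12],[48,0]]
[[1,9],[12,11],[13,9],[14,15],[28,0],[30,8],[41,0],[47,12],[48,0]]
[[1,15],[5,9],[12,11],[13,9],[14,15],[28,0],[30,8],[41,0],[47,12],[48,0]]
[[1,15],[5,9],[12,11],[13,9],[14,15],[28,3],[30,8],[41,0],[47,12],[48,0]]
[[1,15],[5,9],[12,11],[13,9],[14,15],[28,3],[30,8],[41,0],[47,12],[48,0]]
[[1,15],[5,9],[12,11],[13,9],[14,15],[28,12],[30,8],[41,0],[47,12],[48,0]]
[[1,15],[5,9],[12,11],[13,9],[14,15],[28,12],[30,19],[36,8],[41,0],[47,12],[48,0]]
[[1,15],[5,9],[12,11],[13,9],[14,15],[28,12],[30,19],[36,8],[41,0],[42,8],[47,12],[48,8],[50,0]]
[[1,15],[5,9],[12,11],[13,9],[14,15],[28,12],[30,19],[36,8],[41,0],[42,8],[47,12],[48,8],[50,0]]
[[1,15],[5,9],[12,11],[13,9],[14,15],[28,12],[30,19],[36,8],[41,0],[42,8],[47,12],[48,8],[50,0]]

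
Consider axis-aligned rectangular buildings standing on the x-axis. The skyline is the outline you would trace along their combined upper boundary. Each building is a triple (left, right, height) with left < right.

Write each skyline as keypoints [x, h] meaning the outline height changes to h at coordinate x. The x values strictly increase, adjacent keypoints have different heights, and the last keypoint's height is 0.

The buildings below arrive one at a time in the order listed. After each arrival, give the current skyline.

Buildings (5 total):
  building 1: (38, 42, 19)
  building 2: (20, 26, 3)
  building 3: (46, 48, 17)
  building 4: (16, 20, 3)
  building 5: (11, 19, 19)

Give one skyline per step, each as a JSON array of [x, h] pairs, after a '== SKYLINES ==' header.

== SKYLINES ==
[[38,19],[42,0]]
[[20,3],[26,0],[38,19],[42,0]]
[[20,3],[26,0],[38,19],[42,0],[46,17],[48,0]]
[[16,3],[26,0],[38,19],[42,0],[46,17],[48,0]]
[[11,19],[19,3],[26,0],[38,19],[42,0],[46,17],[48,0]]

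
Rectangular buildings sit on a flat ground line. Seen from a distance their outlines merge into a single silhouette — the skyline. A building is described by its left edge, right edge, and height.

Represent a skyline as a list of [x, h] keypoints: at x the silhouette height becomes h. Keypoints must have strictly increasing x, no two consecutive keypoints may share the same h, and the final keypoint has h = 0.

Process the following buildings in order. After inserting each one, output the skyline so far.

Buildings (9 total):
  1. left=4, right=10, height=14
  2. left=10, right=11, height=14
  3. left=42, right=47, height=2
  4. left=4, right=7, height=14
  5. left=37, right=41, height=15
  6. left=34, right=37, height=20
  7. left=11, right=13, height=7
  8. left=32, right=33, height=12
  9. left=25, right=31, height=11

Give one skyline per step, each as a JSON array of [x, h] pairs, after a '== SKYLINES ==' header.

== SKYLINES ==
[[4,14],[10,0]]
[[4,14],[11,0]]
[[4,14],[11,0],[42,2],[47,0]]
[[4,14],[11,0],[42,2],[47,0]]
[[4,14],[11,0],[37,15],[41,0],[42,2],[47,0]]
[[4,14],[11,0],[34,20],[37,15],[41,0],[42,2],[47,0]]
[[4,14],[11,7],[13,0],[34,20],[37,15],[41,0],[42,2],[47,0]]
[[4,14],[11,7],[13,0],[32,12],[33,0],[34,20],[37,15],[41,0],[42,2],[47,0]]
[[4,14],[11,7],[13,0],[25,11],[31,0],[32,12],[33,0],[34,20],[37,15],[41,0],[42,2],[47,0]]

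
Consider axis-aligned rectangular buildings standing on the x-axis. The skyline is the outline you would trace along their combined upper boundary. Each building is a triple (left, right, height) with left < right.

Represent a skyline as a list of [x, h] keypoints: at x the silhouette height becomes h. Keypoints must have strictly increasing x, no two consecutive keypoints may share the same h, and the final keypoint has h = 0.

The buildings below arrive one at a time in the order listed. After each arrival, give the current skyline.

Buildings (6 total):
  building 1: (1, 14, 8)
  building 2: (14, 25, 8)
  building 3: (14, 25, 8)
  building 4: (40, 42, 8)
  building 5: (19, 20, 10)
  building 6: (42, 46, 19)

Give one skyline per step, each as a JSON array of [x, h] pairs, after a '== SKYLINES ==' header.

== SKYLINES ==
[[1,8],[14,0]]
[[1,8],[25,0]]
[[1,8],[25,0]]
[[1,8],[25,0],[40,8],[42,0]]
[[1,8],[19,10],[20,8],[25,0],[40,8],[42,0]]
[[1,8],[19,10],[20,8],[25,0],[40,8],[42,19],[46,0]]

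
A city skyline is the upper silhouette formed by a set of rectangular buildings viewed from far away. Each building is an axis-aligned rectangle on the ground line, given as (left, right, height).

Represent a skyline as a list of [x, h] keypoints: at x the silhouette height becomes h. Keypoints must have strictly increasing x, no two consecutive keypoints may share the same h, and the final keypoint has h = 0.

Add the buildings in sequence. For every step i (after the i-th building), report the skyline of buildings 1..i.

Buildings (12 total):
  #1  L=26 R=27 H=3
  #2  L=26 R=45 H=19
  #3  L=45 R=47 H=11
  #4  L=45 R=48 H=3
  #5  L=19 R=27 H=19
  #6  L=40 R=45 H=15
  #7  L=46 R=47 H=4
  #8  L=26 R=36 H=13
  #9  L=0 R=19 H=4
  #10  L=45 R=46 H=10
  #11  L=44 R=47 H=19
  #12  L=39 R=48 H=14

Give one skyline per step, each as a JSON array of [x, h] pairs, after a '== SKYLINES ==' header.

== SKYLINES ==
[[26,3],[27,0]]
[[26,19],[45,0]]
[[26,19],[45,11],[47,0]]
[[26,19],[45,11],[47,3],[48,0]]
[[19,19],[45,11],[47,3],[48,0]]
[[19,19],[45,11],[47,3],[48,0]]
[[19,19],[45,11],[47,3],[48,0]]
[[19,19],[45,11],[47,3],[48,0]]
[[0,4],[19,19],[45,11],[47,3],[48,0]]
[[0,4],[19,19],[45,11],[47,3],[48,0]]
[[0,4],[19,19],[47,3],[48,0]]
[[0,4],[19,19],[47,14],[48,0]]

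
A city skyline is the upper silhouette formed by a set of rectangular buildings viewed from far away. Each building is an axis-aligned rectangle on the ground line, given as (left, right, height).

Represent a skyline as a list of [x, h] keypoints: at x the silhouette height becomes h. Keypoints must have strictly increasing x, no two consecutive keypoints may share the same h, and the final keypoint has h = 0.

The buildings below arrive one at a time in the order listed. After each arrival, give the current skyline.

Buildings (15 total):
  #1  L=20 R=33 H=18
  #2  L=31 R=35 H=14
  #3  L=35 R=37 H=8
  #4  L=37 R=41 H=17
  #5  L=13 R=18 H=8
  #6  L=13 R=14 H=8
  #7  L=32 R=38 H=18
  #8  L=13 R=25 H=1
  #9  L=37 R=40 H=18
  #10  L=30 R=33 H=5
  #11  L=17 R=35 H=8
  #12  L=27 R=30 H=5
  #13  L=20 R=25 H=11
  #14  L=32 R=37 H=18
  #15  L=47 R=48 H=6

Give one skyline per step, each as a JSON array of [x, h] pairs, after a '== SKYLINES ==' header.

== SKYLINES ==
[[20,18],[33,0]]
[[20,18],[33,14],[35,0]]
[[20,18],[33,14],[35,8],[37,0]]
[[20,18],[33,14],[35,8],[37,17],[41,0]]
[[13,8],[18,0],[20,18],[33,14],[35,8],[37,17],[41,0]]
[[13,8],[18,0],[20,18],[33,14],[35,8],[37,17],[41,0]]
[[13,8],[18,0],[20,18],[38,17],[41,0]]
[[13,8],[18,1],[20,18],[38,17],[41,0]]
[[13,8],[18,1],[20,18],[40,17],[41,0]]
[[13,8],[18,1],[20,18],[40,17],[41,0]]
[[13,8],[20,18],[40,17],[41,0]]
[[13,8],[20,18],[40,17],[41,0]]
[[13,8],[20,18],[40,17],[41,0]]
[[13,8],[20,18],[40,17],[41,0]]
[[13,8],[20,18],[40,17],[41,0],[47,6],[48,0]]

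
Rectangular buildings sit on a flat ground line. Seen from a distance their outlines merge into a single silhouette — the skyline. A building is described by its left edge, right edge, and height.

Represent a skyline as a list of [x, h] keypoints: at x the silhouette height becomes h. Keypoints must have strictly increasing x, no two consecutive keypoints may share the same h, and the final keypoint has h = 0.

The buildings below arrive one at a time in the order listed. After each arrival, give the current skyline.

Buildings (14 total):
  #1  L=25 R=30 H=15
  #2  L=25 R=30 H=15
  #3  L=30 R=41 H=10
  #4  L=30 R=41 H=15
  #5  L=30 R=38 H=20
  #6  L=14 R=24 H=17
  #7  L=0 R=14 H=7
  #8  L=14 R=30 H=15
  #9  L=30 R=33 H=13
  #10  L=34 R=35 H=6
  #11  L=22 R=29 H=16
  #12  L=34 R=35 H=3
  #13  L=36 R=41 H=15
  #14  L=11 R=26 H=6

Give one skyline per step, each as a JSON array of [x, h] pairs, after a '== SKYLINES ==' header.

== SKYLINES ==
[[25,15],[30,0]]
[[25,15],[30,0]]
[[25,15],[30,10],[41,0]]
[[25,15],[41,0]]
[[25,15],[30,20],[38,15],[41,0]]
[[14,17],[24,0],[25,15],[30,20],[38,15],[41,0]]
[[0,7],[14,17],[24,0],[25,15],[30,20],[38,15],[41,0]]
[[0,7],[14,17],[24,15],[30,20],[38,15],[41,0]]
[[0,7],[14,17],[24,15],[30,20],[38,15],[41,0]]
[[0,7],[14,17],[24,15],[30,20],[38,15],[41,0]]
[[0,7],[14,17],[24,16],[29,15],[30,20],[38,15],[41,0]]
[[0,7],[14,17],[24,16],[29,15],[30,20],[38,15],[41,0]]
[[0,7],[14,17],[24,16],[29,15],[30,20],[38,15],[41,0]]
[[0,7],[14,17],[24,16],[29,15],[30,20],[38,15],[41,0]]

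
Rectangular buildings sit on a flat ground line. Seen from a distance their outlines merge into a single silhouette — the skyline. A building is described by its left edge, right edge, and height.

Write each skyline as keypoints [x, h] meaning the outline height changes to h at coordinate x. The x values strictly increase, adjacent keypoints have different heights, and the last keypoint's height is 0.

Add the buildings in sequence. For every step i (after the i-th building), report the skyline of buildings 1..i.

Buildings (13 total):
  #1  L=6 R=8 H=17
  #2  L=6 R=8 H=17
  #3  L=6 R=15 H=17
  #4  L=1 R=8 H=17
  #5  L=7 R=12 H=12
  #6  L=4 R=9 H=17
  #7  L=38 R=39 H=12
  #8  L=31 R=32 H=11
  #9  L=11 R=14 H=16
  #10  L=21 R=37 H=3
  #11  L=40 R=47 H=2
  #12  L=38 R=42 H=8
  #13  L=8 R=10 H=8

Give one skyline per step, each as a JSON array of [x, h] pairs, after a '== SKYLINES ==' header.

== SKYLINES ==
[[6,17],[8,0]]
[[6,17],[8,0]]
[[6,17],[15,0]]
[[1,17],[15,0]]
[[1,17],[15,0]]
[[1,17],[15,0]]
[[1,17],[15,0],[38,12],[39,0]]
[[1,17],[15,0],[31,11],[32,0],[38,12],[39,0]]
[[1,17],[15,0],[31,11],[32,0],[38,12],[39,0]]
[[1,17],[15,0],[21,3],[31,11],[32,3],[37,0],[38,12],[39,0]]
[[1,17],[15,0],[21,3],[31,11],[32,3],[37,0],[38,12],[39,0],[40,2],[47,0]]
[[1,17],[15,0],[21,3],[31,11],[32,3],[37,0],[38,12],[39,8],[42,2],[47,0]]
[[1,17],[15,0],[21,3],[31,11],[32,3],[37,0],[38,12],[39,8],[42,2],[47,0]]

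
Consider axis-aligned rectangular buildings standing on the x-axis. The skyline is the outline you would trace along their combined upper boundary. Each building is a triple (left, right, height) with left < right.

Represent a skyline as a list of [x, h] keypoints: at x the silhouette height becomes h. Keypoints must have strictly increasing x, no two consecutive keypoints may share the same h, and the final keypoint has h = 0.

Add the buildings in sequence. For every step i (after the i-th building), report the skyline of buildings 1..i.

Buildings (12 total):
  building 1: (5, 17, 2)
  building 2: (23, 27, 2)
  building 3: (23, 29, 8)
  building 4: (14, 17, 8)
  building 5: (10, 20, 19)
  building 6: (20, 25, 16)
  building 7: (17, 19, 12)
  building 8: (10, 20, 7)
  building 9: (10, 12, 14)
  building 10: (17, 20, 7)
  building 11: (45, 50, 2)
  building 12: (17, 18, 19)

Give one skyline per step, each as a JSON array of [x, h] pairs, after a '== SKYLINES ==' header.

== SKYLINES ==
[[5,2],[17,0]]
[[5,2],[17,0],[23,2],[27,0]]
[[5,2],[17,0],[23,8],[29,0]]
[[5,2],[14,8],[17,0],[23,8],[29,0]]
[[5,2],[10,19],[20,0],[23,8],[29,0]]
[[5,2],[10,19],[20,16],[25,8],[29,0]]
[[5,2],[10,19],[20,16],[25,8],[29,0]]
[[5,2],[10,19],[20,16],[25,8],[29,0]]
[[5,2],[10,19],[20,16],[25,8],[29,0]]
[[5,2],[10,19],[20,16],[25,8],[29,0]]
[[5,2],[10,19],[20,16],[25,8],[29,0],[45,2],[50,0]]
[[5,2],[10,19],[20,16],[25,8],[29,0],[45,2],[50,0]]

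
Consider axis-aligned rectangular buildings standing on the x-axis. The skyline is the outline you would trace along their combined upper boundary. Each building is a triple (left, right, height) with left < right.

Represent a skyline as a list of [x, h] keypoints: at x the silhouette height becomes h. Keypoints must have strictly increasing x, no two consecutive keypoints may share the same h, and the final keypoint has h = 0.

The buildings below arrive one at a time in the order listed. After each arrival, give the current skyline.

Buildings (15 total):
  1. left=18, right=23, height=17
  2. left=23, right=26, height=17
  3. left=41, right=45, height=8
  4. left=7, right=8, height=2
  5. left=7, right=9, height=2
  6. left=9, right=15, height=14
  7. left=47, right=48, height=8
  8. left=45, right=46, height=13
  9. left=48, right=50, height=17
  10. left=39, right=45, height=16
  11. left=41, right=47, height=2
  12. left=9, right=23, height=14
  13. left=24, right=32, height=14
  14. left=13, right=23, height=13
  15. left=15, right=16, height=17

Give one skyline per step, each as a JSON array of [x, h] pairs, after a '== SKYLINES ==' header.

== SKYLINES ==
[[18,17],[23,0]]
[[18,17],[26,0]]
[[18,17],[26,0],[41,8],[45,0]]
[[7,2],[8,0],[18,17],[26,0],[41,8],[45,0]]
[[7,2],[9,0],[18,17],[26,0],[41,8],[45,0]]
[[7,2],[9,14],[15,0],[18,17],[26,0],[41,8],[45,0]]
[[7,2],[9,14],[15,0],[18,17],[26,0],[41,8],[45,0],[47,8],[48,0]]
[[7,2],[9,14],[15,0],[18,17],[26,0],[41,8],[45,13],[46,0],[47,8],[48,0]]
[[7,2],[9,14],[15,0],[18,17],[26,0],[41,8],[45,13],[46,0],[47,8],[48,17],[50,0]]
[[7,2],[9,14],[15,0],[18,17],[26,0],[39,16],[45,13],[46,0],[47,8],[48,17],[50,0]]
[[7,2],[9,14],[15,0],[18,17],[26,0],[39,16],[45,13],[46,2],[47,8],[48,17],[50,0]]
[[7,2],[9,14],[18,17],[26,0],[39,16],[45,13],[46,2],[47,8],[48,17],[50,0]]
[[7,2],[9,14],[18,17],[26,14],[32,0],[39,16],[45,13],[46,2],[47,8],[48,17],[50,0]]
[[7,2],[9,14],[18,17],[26,14],[32,0],[39,16],[45,13],[46,2],[47,8],[48,17],[50,0]]
[[7,2],[9,14],[15,17],[16,14],[18,17],[26,14],[32,0],[39,16],[45,13],[46,2],[47,8],[48,17],[50,0]]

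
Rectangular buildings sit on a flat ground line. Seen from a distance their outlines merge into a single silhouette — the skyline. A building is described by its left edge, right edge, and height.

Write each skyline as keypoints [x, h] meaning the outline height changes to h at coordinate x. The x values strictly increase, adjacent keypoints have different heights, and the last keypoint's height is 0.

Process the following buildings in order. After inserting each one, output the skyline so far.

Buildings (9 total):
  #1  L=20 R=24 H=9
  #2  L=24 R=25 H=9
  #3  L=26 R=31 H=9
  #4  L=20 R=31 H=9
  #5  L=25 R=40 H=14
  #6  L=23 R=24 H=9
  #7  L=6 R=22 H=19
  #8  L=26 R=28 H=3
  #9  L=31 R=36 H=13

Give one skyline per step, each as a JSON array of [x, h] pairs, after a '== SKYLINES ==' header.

== SKYLINES ==
[[20,9],[24,0]]
[[20,9],[25,0]]
[[20,9],[25,0],[26,9],[31,0]]
[[20,9],[31,0]]
[[20,9],[25,14],[40,0]]
[[20,9],[25,14],[40,0]]
[[6,19],[22,9],[25,14],[40,0]]
[[6,19],[22,9],[25,14],[40,0]]
[[6,19],[22,9],[25,14],[40,0]]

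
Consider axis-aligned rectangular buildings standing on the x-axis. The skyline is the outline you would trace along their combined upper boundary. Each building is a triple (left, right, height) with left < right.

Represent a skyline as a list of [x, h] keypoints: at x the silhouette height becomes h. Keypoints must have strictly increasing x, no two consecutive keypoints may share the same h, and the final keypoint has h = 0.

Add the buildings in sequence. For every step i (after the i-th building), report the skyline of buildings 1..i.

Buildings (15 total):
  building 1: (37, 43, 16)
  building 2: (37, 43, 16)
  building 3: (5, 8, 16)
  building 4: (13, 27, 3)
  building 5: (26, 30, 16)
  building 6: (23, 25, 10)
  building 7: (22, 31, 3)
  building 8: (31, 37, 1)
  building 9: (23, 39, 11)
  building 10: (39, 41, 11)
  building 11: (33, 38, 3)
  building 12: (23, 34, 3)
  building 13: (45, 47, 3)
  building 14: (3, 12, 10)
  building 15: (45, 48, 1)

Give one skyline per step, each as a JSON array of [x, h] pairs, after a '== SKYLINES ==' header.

== SKYLINES ==
[[37,16],[43,0]]
[[37,16],[43,0]]
[[5,16],[8,0],[37,16],[43,0]]
[[5,16],[8,0],[13,3],[27,0],[37,16],[43,0]]
[[5,16],[8,0],[13,3],[26,16],[30,0],[37,16],[43,0]]
[[5,16],[8,0],[13,3],[23,10],[25,3],[26,16],[30,0],[37,16],[43,0]]
[[5,16],[8,0],[13,3],[23,10],[25,3],[26,16],[30,3],[31,0],[37,16],[43,0]]
[[5,16],[8,0],[13,3],[23,10],[25,3],[26,16],[30,3],[31,1],[37,16],[43,0]]
[[5,16],[8,0],[13,3],[23,11],[26,16],[30,11],[37,16],[43,0]]
[[5,16],[8,0],[13,3],[23,11],[26,16],[30,11],[37,16],[43,0]]
[[5,16],[8,0],[13,3],[23,11],[26,16],[30,11],[37,16],[43,0]]
[[5,16],[8,0],[13,3],[23,11],[26,16],[30,11],[37,16],[43,0]]
[[5,16],[8,0],[13,3],[23,11],[26,16],[30,11],[37,16],[43,0],[45,3],[47,0]]
[[3,10],[5,16],[8,10],[12,0],[13,3],[23,11],[26,16],[30,11],[37,16],[43,0],[45,3],[47,0]]
[[3,10],[5,16],[8,10],[12,0],[13,3],[23,11],[26,16],[30,11],[37,16],[43,0],[45,3],[47,1],[48,0]]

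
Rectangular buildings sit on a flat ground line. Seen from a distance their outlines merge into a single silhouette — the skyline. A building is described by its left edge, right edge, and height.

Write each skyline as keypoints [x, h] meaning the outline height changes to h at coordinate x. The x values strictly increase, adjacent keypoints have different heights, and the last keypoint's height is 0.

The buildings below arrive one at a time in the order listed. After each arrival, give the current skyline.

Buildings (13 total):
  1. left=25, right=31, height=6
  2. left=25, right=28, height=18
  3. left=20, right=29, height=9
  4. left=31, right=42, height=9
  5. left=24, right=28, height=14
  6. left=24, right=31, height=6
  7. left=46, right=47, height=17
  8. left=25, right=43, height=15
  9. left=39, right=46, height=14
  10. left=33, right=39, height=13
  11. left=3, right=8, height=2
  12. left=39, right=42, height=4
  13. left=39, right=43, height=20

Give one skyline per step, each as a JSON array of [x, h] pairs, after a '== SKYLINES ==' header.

== SKYLINES ==
[[25,6],[31,0]]
[[25,18],[28,6],[31,0]]
[[20,9],[25,18],[28,9],[29,6],[31,0]]
[[20,9],[25,18],[28,9],[29,6],[31,9],[42,0]]
[[20,9],[24,14],[25,18],[28,9],[29,6],[31,9],[42,0]]
[[20,9],[24,14],[25,18],[28,9],[29,6],[31,9],[42,0]]
[[20,9],[24,14],[25,18],[28,9],[29,6],[31,9],[42,0],[46,17],[47,0]]
[[20,9],[24,14],[25,18],[28,15],[43,0],[46,17],[47,0]]
[[20,9],[24,14],[25,18],[28,15],[43,14],[46,17],[47,0]]
[[20,9],[24,14],[25,18],[28,15],[43,14],[46,17],[47,0]]
[[3,2],[8,0],[20,9],[24,14],[25,18],[28,15],[43,14],[46,17],[47,0]]
[[3,2],[8,0],[20,9],[24,14],[25,18],[28,15],[43,14],[46,17],[47,0]]
[[3,2],[8,0],[20,9],[24,14],[25,18],[28,15],[39,20],[43,14],[46,17],[47,0]]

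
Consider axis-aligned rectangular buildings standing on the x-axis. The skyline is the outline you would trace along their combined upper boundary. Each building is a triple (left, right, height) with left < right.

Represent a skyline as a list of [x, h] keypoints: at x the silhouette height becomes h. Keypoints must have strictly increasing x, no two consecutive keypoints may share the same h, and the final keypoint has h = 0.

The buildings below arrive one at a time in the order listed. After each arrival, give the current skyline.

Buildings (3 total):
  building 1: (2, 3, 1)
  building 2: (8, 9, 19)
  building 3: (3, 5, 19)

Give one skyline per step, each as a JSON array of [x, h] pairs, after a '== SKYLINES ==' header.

== SKYLINES ==
[[2,1],[3,0]]
[[2,1],[3,0],[8,19],[9,0]]
[[2,1],[3,19],[5,0],[8,19],[9,0]]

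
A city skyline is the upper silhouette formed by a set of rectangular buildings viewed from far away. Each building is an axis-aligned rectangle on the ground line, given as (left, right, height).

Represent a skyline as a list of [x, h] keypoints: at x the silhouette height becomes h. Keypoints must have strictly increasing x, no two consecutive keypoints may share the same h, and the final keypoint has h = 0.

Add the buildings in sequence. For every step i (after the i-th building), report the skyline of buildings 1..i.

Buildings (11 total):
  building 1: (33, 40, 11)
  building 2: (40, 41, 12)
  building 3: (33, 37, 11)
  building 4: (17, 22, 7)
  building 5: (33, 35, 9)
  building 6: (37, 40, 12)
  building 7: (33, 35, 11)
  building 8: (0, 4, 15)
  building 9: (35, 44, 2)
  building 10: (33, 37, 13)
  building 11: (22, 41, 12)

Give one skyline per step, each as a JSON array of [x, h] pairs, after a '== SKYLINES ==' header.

== SKYLINES ==
[[33,11],[40,0]]
[[33,11],[40,12],[41,0]]
[[33,11],[40,12],[41,0]]
[[17,7],[22,0],[33,11],[40,12],[41,0]]
[[17,7],[22,0],[33,11],[40,12],[41,0]]
[[17,7],[22,0],[33,11],[37,12],[41,0]]
[[17,7],[22,0],[33,11],[37,12],[41,0]]
[[0,15],[4,0],[17,7],[22,0],[33,11],[37,12],[41,0]]
[[0,15],[4,0],[17,7],[22,0],[33,11],[37,12],[41,2],[44,0]]
[[0,15],[4,0],[17,7],[22,0],[33,13],[37,12],[41,2],[44,0]]
[[0,15],[4,0],[17,7],[22,12],[33,13],[37,12],[41,2],[44,0]]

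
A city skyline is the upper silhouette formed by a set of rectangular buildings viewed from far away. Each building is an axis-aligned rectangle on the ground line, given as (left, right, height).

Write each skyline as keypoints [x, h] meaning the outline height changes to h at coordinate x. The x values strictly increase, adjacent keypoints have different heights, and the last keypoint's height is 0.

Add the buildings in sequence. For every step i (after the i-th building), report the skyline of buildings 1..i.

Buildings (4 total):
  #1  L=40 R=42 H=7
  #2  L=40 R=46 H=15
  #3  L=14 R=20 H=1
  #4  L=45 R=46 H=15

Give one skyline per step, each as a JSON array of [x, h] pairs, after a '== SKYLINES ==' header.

== SKYLINES ==
[[40,7],[42,0]]
[[40,15],[46,0]]
[[14,1],[20,0],[40,15],[46,0]]
[[14,1],[20,0],[40,15],[46,0]]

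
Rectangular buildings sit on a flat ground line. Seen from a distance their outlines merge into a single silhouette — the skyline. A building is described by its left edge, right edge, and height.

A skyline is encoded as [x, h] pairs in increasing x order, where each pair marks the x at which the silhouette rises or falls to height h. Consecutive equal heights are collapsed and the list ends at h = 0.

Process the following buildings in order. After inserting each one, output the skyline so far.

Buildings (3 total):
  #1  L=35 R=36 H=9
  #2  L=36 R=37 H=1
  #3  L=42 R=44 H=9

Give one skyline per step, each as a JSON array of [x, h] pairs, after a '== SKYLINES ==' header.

== SKYLINES ==
[[35,9],[36,0]]
[[35,9],[36,1],[37,0]]
[[35,9],[36,1],[37,0],[42,9],[44,0]]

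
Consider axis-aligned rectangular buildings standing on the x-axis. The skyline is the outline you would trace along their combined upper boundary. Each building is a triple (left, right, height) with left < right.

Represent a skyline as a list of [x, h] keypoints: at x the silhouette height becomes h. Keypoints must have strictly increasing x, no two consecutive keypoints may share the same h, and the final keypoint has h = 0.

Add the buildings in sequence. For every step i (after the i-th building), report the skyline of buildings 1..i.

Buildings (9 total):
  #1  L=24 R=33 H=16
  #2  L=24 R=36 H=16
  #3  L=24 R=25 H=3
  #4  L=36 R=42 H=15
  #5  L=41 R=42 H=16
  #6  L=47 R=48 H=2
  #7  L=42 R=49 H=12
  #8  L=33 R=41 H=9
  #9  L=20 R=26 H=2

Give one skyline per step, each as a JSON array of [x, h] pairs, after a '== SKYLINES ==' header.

== SKYLINES ==
[[24,16],[33,0]]
[[24,16],[36,0]]
[[24,16],[36,0]]
[[24,16],[36,15],[42,0]]
[[24,16],[36,15],[41,16],[42,0]]
[[24,16],[36,15],[41,16],[42,0],[47,2],[48,0]]
[[24,16],[36,15],[41,16],[42,12],[49,0]]
[[24,16],[36,15],[41,16],[42,12],[49,0]]
[[20,2],[24,16],[36,15],[41,16],[42,12],[49,0]]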